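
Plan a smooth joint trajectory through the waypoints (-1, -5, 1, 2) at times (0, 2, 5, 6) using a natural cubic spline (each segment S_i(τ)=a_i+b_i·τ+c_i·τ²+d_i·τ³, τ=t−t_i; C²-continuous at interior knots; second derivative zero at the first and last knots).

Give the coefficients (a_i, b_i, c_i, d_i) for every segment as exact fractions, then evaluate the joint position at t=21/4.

  seg 0: a=-1 b=-212/71 c=0 d=35/142
  seg 1: a=-5 b=-2/71 c=105/71 d=-19/71
  seg 2: a=1 b=115/71 c=-66/71 d=22/71
S(21/4) = 3071/2272

Δ: Δ0=-2, Δ1=2, Δ2=1
row 1: diag=10, rhs=24; c'=3/10, d'=12/5
row 2: denom=8−3·3/10=71/10; d'=(-6−3·12/5)/(71/10)=-132/71
back: M2=-132/71
back: M1=12/5−3/10·-132/71=210/71
M: M0=0, M1=210/71, M2=-132/71, M3=0
seg 0: a=-1, c=M0/2=0, d=(M1−M0)/(6·2)=35/142, b=Δ0−h0·(2M0+M1)/6=-212/71
seg 1: a=-5, c=M1/2=105/71, d=(M2−M1)/(6·3)=-19/71, b=Δ1−h1·(2M1+M2)/6=-2/71
seg 2: a=1, c=M2/2=-66/71, d=(M3−M2)/(6·1)=22/71, b=Δ2−h2·(2M2+M3)/6=115/71
t_q=21/4 → seg 2, τ=1/4; S=1+115/71·τ+-66/71·τ²+22/71·τ³=3071/2272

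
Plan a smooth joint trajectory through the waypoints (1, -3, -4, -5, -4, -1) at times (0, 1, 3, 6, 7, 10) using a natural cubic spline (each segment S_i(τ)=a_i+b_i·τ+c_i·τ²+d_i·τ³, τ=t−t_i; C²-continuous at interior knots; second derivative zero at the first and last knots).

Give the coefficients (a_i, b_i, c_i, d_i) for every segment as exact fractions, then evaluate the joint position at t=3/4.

  seg 0: a=1 b=-3595/774 c=0 d=499/774
  seg 1: a=-3 b=-1049/387 c=499/258 d=-1283/3096
  seg 2: a=-4 b=41/774 c=-95/172 d=1967/13932
  seg 3: a=-5 b=853/1548 c=278/387 d=-139/516
  seg 4: a=-4 b=913/774 c=-139/1548 d=139/13932
S(3/4) = -36517/16512

Δ: Δ0=-4, Δ1=-1/2, Δ2=-1/3, Δ3=1, Δ4=1
row 1: diag=6, rhs=21; c'=1/3, d'=7/2
row 2: denom=10−2·1/3=28/3; d'=(1−2·7/2)/(28/3)=-9/14
row 3: denom=8−3·9/28=197/28; d'=(8−3·-9/14)/(197/28)=278/197
row 4: denom=8−1·28/197=1548/197; d'=(0−1·278/197)/(1548/197)=-139/774
back: M4=-139/774
back: M3=278/197−28/197·-139/774=556/387
back: M2=-9/14−9/28·556/387=-95/86
back: M1=7/2−1/3·-95/86=499/129
M: M0=0, M1=499/129, M2=-95/86, M3=556/387, M4=-139/774, M5=0
seg 0: a=1, c=M0/2=0, d=(M1−M0)/(6·1)=499/774, b=Δ0−h0·(2M0+M1)/6=-3595/774
seg 1: a=-3, c=M1/2=499/258, d=(M2−M1)/(6·2)=-1283/3096, b=Δ1−h1·(2M1+M2)/6=-1049/387
seg 2: a=-4, c=M2/2=-95/172, d=(M3−M2)/(6·3)=1967/13932, b=Δ2−h2·(2M2+M3)/6=41/774
seg 3: a=-5, c=M3/2=278/387, d=(M4−M3)/(6·1)=-139/516, b=Δ3−h3·(2M3+M4)/6=853/1548
seg 4: a=-4, c=M4/2=-139/1548, d=(M5−M4)/(6·3)=139/13932, b=Δ4−h4·(2M4+M5)/6=913/774
t_q=3/4 → seg 0, τ=3/4; S=1+-3595/774·τ+0·τ²+499/774·τ³=-36517/16512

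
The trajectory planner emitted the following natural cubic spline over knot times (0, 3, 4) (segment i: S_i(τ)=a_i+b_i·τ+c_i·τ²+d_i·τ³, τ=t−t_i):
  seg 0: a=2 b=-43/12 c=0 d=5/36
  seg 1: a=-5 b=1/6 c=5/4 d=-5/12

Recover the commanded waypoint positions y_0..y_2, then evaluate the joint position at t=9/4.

y_0 = S_0(0) = a_0 = 2
y_1 = S_1(0) = a_1 = -5
y_2 = S_1(1) = -4
t_q=9/4 is in segment 0 (τ=9/4); S_0(τ)=-1147/256

y_0=2 y_1=-5 y_2=-4
S(9/4) = -1147/256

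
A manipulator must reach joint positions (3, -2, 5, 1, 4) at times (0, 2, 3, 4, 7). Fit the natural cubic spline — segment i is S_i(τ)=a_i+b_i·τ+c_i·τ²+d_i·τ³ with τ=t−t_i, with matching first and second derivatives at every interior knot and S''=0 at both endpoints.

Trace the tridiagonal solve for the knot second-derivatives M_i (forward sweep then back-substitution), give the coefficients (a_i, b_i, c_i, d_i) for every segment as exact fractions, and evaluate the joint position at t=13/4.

Δ: Δ0=-5/2, Δ1=7, Δ2=-4, Δ3=1
row 1: diag=6, rhs=57; c'=1/6, d'=19/2
row 2: denom=4−1·1/6=23/6; d'=(-66−1·19/2)/(23/6)=-453/23
row 3: denom=8−1·6/23=178/23; d'=(30−1·-453/23)/(178/23)=1143/178
back: M3=1143/178
back: M2=-453/23−6/23·1143/178=-1902/89
back: M1=19/2−1/6·-1902/89=2325/178
M: M0=0, M1=2325/178, M2=-1902/89, M3=1143/178, M4=0
seg 0: a=3, c=M0/2=0, d=(M1−M0)/(6·2)=775/712, b=Δ0−h0·(2M0+M1)/6=-610/89
seg 1: a=-2, c=M1/2=2325/356, d=(M2−M1)/(6·1)=-2043/356, b=Δ1−h1·(2M1+M2)/6=1105/178
seg 2: a=5, c=M2/2=-951/89, d=(M3−M2)/(6·1)=1649/356, b=Δ2−h2·(2M2+M3)/6=731/356
seg 3: a=1, c=M3/2=1143/356, d=(M4−M3)/(6·3)=-127/356, b=Δ3−h3·(2M3+M4)/6=-965/178
t_q=13/4 → seg 2, τ=1/4; S=5+731/356·τ+-951/89·τ²+1649/356·τ³=112049/22784

  seg 0: a=3 b=-610/89 c=0 d=775/712
  seg 1: a=-2 b=1105/178 c=2325/356 d=-2043/356
  seg 2: a=5 b=731/356 c=-951/89 d=1649/356
  seg 3: a=1 b=-965/178 c=1143/356 d=-127/356
S(13/4) = 112049/22784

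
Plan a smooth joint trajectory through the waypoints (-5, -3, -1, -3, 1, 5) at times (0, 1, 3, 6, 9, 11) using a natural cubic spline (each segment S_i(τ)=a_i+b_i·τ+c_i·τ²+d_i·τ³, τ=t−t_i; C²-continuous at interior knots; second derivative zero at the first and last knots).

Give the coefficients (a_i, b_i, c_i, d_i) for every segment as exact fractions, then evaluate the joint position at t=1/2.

Δ: Δ0=2, Δ1=1, Δ2=-2/3, Δ3=4/3, Δ4=2
row 1: diag=6, rhs=-6; c'=1/3, d'=-1
row 2: denom=10−2·1/3=28/3; d'=(-10−2·-1)/(28/3)=-6/7
row 3: denom=12−3·9/28=309/28; d'=(12−3·-6/7)/(309/28)=136/103
row 4: denom=10−3·28/103=946/103; d'=(4−3·136/103)/(946/103)=2/473
back: M4=2/473
back: M3=136/103−28/103·2/473=624/473
back: M2=-6/7−9/28·624/473=-606/473
back: M1=-1−1/3·-606/473=-271/473
M: M0=0, M1=-271/473, M2=-606/473, M3=624/473, M4=2/473, M5=0
seg 0: a=-5, c=M0/2=0, d=(M1−M0)/(6·1)=-271/2838, b=Δ0−h0·(2M0+M1)/6=5947/2838
seg 1: a=-3, c=M1/2=-271/946, d=(M2−M1)/(6·2)=-335/5676, b=Δ1−h1·(2M1+M2)/6=2567/1419
seg 2: a=-1, c=M2/2=-303/473, d=(M3−M2)/(6·3)=205/1419, b=Δ2−h2·(2M2+M3)/6=-64/1419
seg 3: a=-3, c=M3/2=312/473, d=(M4−M3)/(6·3)=-311/4257, b=Δ3−h3·(2M3+M4)/6=17/1419
seg 4: a=1, c=M4/2=1/473, d=(M5−M4)/(6·2)=-1/2838, b=Δ4−h4·(2M4+M5)/6=2834/1419
t_q=1/2 → seg 0, τ=1/2; S=-5+5947/2838·τ+0·τ²+-271/2838·τ³=-30001/7568

  seg 0: a=-5 b=5947/2838 c=0 d=-271/2838
  seg 1: a=-3 b=2567/1419 c=-271/946 d=-335/5676
  seg 2: a=-1 b=-64/1419 c=-303/473 d=205/1419
  seg 3: a=-3 b=17/1419 c=312/473 d=-311/4257
  seg 4: a=1 b=2834/1419 c=1/473 d=-1/2838
S(1/2) = -30001/7568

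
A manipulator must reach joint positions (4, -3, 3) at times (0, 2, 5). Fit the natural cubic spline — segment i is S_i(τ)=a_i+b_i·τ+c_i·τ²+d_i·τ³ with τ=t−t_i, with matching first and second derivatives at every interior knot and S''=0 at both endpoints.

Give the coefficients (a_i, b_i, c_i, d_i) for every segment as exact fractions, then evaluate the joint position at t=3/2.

Δ: Δ0=-7/2, Δ1=2
row 1: diag=10, rhs=33; c'=3/10, d'=33/10
back: M1=33/10
M: M0=0, M1=33/10, M2=0
seg 0: a=4, c=M0/2=0, d=(M1−M0)/(6·2)=11/40, b=Δ0−h0·(2M0+M1)/6=-23/5
seg 1: a=-3, c=M1/2=33/20, d=(M2−M1)/(6·3)=-11/60, b=Δ1−h1·(2M1+M2)/6=-13/10
t_q=3/2 → seg 0, τ=3/2; S=4+-23/5·τ+0·τ²+11/40·τ³=-631/320

  seg 0: a=4 b=-23/5 c=0 d=11/40
  seg 1: a=-3 b=-13/10 c=33/20 d=-11/60
S(3/2) = -631/320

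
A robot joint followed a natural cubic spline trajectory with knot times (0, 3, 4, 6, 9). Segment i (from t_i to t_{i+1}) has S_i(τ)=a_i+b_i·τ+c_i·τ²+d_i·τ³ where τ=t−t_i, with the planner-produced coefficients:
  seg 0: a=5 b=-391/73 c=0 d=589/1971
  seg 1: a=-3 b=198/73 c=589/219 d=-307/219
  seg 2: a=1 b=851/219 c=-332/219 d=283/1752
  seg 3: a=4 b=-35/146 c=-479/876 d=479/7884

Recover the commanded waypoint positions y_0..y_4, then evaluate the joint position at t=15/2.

y_0=5 y_1=-3 y_2=1 y_3=4 y_4=0
S(15/2) = 6109/2336

y_0 = S_0(0) = a_0 = 5
y_1 = S_1(0) = a_1 = -3
y_2 = S_2(0) = a_2 = 1
y_3 = S_3(0) = a_3 = 4
y_4 = S_3(3) = 0
t_q=15/2 is in segment 3 (τ=3/2); S_3(τ)=6109/2336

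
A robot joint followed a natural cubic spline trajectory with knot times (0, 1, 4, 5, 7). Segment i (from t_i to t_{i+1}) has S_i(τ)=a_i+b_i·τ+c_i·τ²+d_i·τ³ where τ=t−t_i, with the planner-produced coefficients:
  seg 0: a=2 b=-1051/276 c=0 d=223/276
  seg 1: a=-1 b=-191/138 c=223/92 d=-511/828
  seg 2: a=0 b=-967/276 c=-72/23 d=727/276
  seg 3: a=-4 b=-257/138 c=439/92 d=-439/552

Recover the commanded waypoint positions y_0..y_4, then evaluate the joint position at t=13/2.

y_0 = S_0(0) = a_0 = 2
y_1 = S_1(0) = a_1 = -1
y_2 = S_2(0) = a_2 = 0
y_3 = S_3(0) = a_3 = -4
y_4 = S_3(2) = 5
t_q=13/2 is in segment 3 (τ=3/2); S_3(τ)=1853/1472

y_0=2 y_1=-1 y_2=0 y_3=-4 y_4=5
S(13/2) = 1853/1472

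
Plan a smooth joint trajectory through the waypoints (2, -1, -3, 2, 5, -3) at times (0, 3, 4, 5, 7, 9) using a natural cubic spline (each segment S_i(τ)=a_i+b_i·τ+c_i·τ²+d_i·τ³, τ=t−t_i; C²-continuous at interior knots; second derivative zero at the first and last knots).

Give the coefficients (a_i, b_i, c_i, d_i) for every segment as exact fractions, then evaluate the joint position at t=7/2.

  seg 0: a=2 b=179/1300 c=0 d=-493/3900
  seg 1: a=-1 b=-2129/650 c=-1479/1300 d=3137/1300
  seg 2: a=-3 b=439/260 c=1983/325 d=-279/100
  seg 3: a=2 b=3589/650 c=-2949/1300 d=67/520
  seg 4: a=5 b=-652/325 c=-486/325 d=81/325
S(7/2) = -27253/10400

Δ: Δ0=-1, Δ1=-2, Δ2=5, Δ3=3/2, Δ4=-4
row 1: diag=8, rhs=-6; c'=1/8, d'=-3/4
row 2: denom=4−1·1/8=31/8; d'=(42−1·-3/4)/(31/8)=342/31
row 3: denom=6−1·8/31=178/31; d'=(-21−1·342/31)/(178/31)=-993/178
row 4: denom=8−2·31/89=650/89; d'=(-33−2·-993/178)/(650/89)=-972/325
back: M4=-972/325
back: M3=-993/178−31/89·-972/325=-2949/650
back: M2=342/31−8/31·-2949/650=3966/325
back: M1=-3/4−1/8·3966/325=-1479/650
M: M0=0, M1=-1479/650, M2=3966/325, M3=-2949/650, M4=-972/325, M5=0
seg 0: a=2, c=M0/2=0, d=(M1−M0)/(6·3)=-493/3900, b=Δ0−h0·(2M0+M1)/6=179/1300
seg 1: a=-1, c=M1/2=-1479/1300, d=(M2−M1)/(6·1)=3137/1300, b=Δ1−h1·(2M1+M2)/6=-2129/650
seg 2: a=-3, c=M2/2=1983/325, d=(M3−M2)/(6·1)=-279/100, b=Δ2−h2·(2M2+M3)/6=439/260
seg 3: a=2, c=M3/2=-2949/1300, d=(M4−M3)/(6·2)=67/520, b=Δ3−h3·(2M3+M4)/6=3589/650
seg 4: a=5, c=M4/2=-486/325, d=(M5−M4)/(6·2)=81/325, b=Δ4−h4·(2M4+M5)/6=-652/325
t_q=7/2 → seg 1, τ=1/2; S=-1+-2129/650·τ+-1479/1300·τ²+3137/1300·τ³=-27253/10400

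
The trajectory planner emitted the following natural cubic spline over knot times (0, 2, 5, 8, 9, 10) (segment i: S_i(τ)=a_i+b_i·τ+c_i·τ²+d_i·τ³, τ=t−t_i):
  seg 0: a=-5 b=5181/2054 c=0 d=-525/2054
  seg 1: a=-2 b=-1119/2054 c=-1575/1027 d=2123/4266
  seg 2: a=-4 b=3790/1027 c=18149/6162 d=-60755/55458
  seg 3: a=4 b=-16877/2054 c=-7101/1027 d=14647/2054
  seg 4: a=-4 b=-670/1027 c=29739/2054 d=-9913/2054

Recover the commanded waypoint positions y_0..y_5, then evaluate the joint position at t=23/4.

y_0 = S_0(0) = a_0 = -5
y_1 = S_1(0) = a_1 = -2
y_2 = S_2(0) = a_2 = -4
y_3 = S_3(0) = a_3 = 4
y_4 = S_4(0) = a_4 = -4
y_5 = S_4(1) = 5
t_q=23/4 is in segment 2 (τ=3/4); S_2(τ)=-4951/131456

y_0=-5 y_1=-2 y_2=-4 y_3=4 y_4=-4 y_5=5
S(23/4) = -4951/131456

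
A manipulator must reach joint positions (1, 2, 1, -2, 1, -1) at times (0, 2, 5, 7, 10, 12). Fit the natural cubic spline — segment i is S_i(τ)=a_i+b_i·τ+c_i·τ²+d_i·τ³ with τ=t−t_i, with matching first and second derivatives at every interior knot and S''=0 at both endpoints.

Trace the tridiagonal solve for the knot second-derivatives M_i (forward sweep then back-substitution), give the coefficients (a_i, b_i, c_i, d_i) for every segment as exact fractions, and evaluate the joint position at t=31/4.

  seg 0: a=1 b=2921/5254 c=0 d=-147/10508
  seg 1: a=2 b=2039/5254 c=-441/5254 d=-3701/70929
  seg 2: a=1 b=-8009/5254 c=-8725/15762 d=241/852
  seg 3: a=-2 b=-5425/15762 c=9013/7881 d=-32891/141858
  seg 4: a=1 b=2029/7881 c=-4955/5254 d=4955/31524
S(31/4) = -575891/336256

Δ: Δ0=1/2, Δ1=-1/3, Δ2=-3/2, Δ3=1, Δ4=-1
row 1: diag=10, rhs=-5; c'=3/10, d'=-1/2
row 2: denom=10−3·3/10=91/10; d'=(-7−3·-1/2)/(91/10)=-55/91
row 3: denom=10−2·20/91=870/91; d'=(15−2·-55/91)/(870/91)=295/174
row 4: denom=10−3·91/290=2627/290; d'=(-12−3·295/174)/(2627/290)=-4955/2627
back: M4=-4955/2627
back: M3=295/174−91/290·-4955/2627=18026/7881
back: M2=-55/91−20/91·18026/7881=-8725/7881
back: M1=-1/2−3/10·-8725/7881=-441/2627
M: M0=0, M1=-441/2627, M2=-8725/7881, M3=18026/7881, M4=-4955/2627, M5=0
seg 0: a=1, c=M0/2=0, d=(M1−M0)/(6·2)=-147/10508, b=Δ0−h0·(2M0+M1)/6=2921/5254
seg 1: a=2, c=M1/2=-441/5254, d=(M2−M1)/(6·3)=-3701/70929, b=Δ1−h1·(2M1+M2)/6=2039/5254
seg 2: a=1, c=M2/2=-8725/15762, d=(M3−M2)/(6·2)=241/852, b=Δ2−h2·(2M2+M3)/6=-8009/5254
seg 3: a=-2, c=M3/2=9013/7881, d=(M4−M3)/(6·3)=-32891/141858, b=Δ3−h3·(2M3+M4)/6=-5425/15762
seg 4: a=1, c=M4/2=-4955/5254, d=(M5−M4)/(6·2)=4955/31524, b=Δ4−h4·(2M4+M5)/6=2029/7881
t_q=31/4 → seg 3, τ=3/4; S=-2+-5425/15762·τ+9013/7881·τ²+-32891/141858·τ³=-575891/336256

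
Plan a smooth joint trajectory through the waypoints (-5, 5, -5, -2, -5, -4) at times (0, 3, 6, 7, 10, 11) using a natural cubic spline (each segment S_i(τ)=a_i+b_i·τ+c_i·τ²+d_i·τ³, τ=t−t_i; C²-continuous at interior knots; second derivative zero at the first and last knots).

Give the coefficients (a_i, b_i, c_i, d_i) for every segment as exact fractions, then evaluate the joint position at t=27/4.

Δ: Δ0=10/3, Δ1=-10/3, Δ2=3, Δ3=-1, Δ4=1
row 1: diag=12, rhs=-40; c'=1/4, d'=-10/3
row 2: denom=8−3·1/4=29/4; d'=(38−3·-10/3)/(29/4)=192/29
row 3: denom=8−1·4/29=228/29; d'=(-24−1·192/29)/(228/29)=-74/19
row 4: denom=8−3·29/76=521/76; d'=(12−3·-74/19)/(521/76)=1800/521
back: M4=1800/521
back: M3=-74/19−29/76·1800/521=-2716/521
back: M2=192/29−4/29·-2716/521=3824/521
back: M1=-10/3−1/4·3824/521=-8078/1563
M: M0=0, M1=-8078/1563, M2=3824/521, M3=-2716/521, M4=1800/521, M5=0
seg 0: a=-5, c=M0/2=0, d=(M1−M0)/(6·3)=-4039/14067, b=Δ0−h0·(2M0+M1)/6=3083/521
seg 1: a=5, c=M1/2=-4039/1563, d=(M2−M1)/(6·3)=9775/14067, b=Δ1−h1·(2M1+M2)/6=-956/521
seg 2: a=-5, c=M2/2=1912/521, d=(M3−M2)/(6·1)=-1090/521, b=Δ2−h2·(2M2+M3)/6=741/521
seg 3: a=-2, c=M3/2=-1358/521, d=(M4−M3)/(6·3)=2258/4689, b=Δ3−h3·(2M3+M4)/6=1295/521
seg 4: a=-5, c=M4/2=900/521, d=(M5−M4)/(6·1)=-300/521, b=Δ4−h4·(2M4+M5)/6=-79/521
t_q=27/4 → seg 2, τ=3/4; S=-5+741/521·τ+1912/521·τ²+-1090/521·τ³=-45875/16672

  seg 0: a=-5 b=3083/521 c=0 d=-4039/14067
  seg 1: a=5 b=-956/521 c=-4039/1563 d=9775/14067
  seg 2: a=-5 b=741/521 c=1912/521 d=-1090/521
  seg 3: a=-2 b=1295/521 c=-1358/521 d=2258/4689
  seg 4: a=-5 b=-79/521 c=900/521 d=-300/521
S(27/4) = -45875/16672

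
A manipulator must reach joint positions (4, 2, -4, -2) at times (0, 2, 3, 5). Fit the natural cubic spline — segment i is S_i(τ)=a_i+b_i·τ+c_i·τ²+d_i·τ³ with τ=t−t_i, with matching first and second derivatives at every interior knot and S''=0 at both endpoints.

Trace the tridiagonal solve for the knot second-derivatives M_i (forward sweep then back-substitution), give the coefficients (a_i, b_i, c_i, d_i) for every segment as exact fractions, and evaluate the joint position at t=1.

Δ: Δ0=-1, Δ1=-6, Δ2=1
row 1: diag=6, rhs=-30; c'=1/6, d'=-5
row 2: denom=6−1·1/6=35/6; d'=(42−1·-5)/(35/6)=282/35
back: M2=282/35
back: M1=-5−1/6·282/35=-222/35
M: M0=0, M1=-222/35, M2=282/35, M3=0
seg 0: a=4, c=M0/2=0, d=(M1−M0)/(6·2)=-37/70, b=Δ0−h0·(2M0+M1)/6=39/35
seg 1: a=2, c=M1/2=-111/35, d=(M2−M1)/(6·1)=12/5, b=Δ1−h1·(2M1+M2)/6=-183/35
seg 2: a=-4, c=M2/2=141/35, d=(M3−M2)/(6·2)=-47/70, b=Δ2−h2·(2M2+M3)/6=-153/35
t_q=1 → seg 0, τ=1; S=4+39/35·τ+0·τ²+-37/70·τ³=321/70

  seg 0: a=4 b=39/35 c=0 d=-37/70
  seg 1: a=2 b=-183/35 c=-111/35 d=12/5
  seg 2: a=-4 b=-153/35 c=141/35 d=-47/70
S(1) = 321/70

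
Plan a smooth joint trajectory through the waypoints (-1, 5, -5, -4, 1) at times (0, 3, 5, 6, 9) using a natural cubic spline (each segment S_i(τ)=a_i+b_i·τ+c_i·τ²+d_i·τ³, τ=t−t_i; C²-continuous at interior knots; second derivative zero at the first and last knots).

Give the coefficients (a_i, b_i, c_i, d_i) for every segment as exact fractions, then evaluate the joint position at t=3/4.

Δ: Δ0=2, Δ1=-5, Δ2=1, Δ3=5/3
row 1: diag=10, rhs=-42; c'=1/5, d'=-21/5
row 2: denom=6−2·1/5=28/5; d'=(36−2·-21/5)/(28/5)=111/14
row 3: denom=8−1·5/28=219/28; d'=(4−1·111/14)/(219/28)=-110/219
back: M3=-110/219
back: M2=111/14−5/28·-110/219=1756/219
back: M1=-21/5−1/5·1756/219=-1271/219
M: M0=0, M1=-1271/219, M2=1756/219, M3=-110/219, M4=0
seg 0: a=-1, c=M0/2=0, d=(M1−M0)/(6·3)=-1271/3942, b=Δ0−h0·(2M0+M1)/6=2147/438
seg 1: a=5, c=M1/2=-1271/438, d=(M2−M1)/(6·2)=1009/876, b=Δ1−h1·(2M1+M2)/6=-833/219
seg 2: a=-5, c=M2/2=878/219, d=(M3−M2)/(6·1)=-311/219, b=Δ2−h2·(2M2+M3)/6=-116/73
seg 3: a=-4, c=M3/2=-55/219, d=(M4−M3)/(6·3)=55/1971, b=Δ3−h3·(2M3+M4)/6=475/219
t_q=3/4 → seg 0, τ=3/4; S=-1+2147/438·τ+0·τ²+-1271/3942·τ³=23737/9344

  seg 0: a=-1 b=2147/438 c=0 d=-1271/3942
  seg 1: a=5 b=-833/219 c=-1271/438 d=1009/876
  seg 2: a=-5 b=-116/73 c=878/219 d=-311/219
  seg 3: a=-4 b=475/219 c=-55/219 d=55/1971
S(3/4) = 23737/9344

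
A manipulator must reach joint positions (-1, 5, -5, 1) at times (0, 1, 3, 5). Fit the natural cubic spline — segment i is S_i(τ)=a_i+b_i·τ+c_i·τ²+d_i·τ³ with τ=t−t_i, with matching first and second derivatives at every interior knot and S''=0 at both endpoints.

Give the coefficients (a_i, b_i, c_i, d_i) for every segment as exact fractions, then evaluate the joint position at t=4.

  seg 0: a=-1 b=92/11 c=0 d=-26/11
  seg 1: a=5 b=14/11 c=-78/11 d=87/44
  seg 2: a=-5 b=-37/11 c=105/22 d=-35/44
S(4) = -193/44

Δ: Δ0=6, Δ1=-5, Δ2=3
row 1: diag=6, rhs=-66; c'=1/3, d'=-11
row 2: denom=8−2·1/3=22/3; d'=(48−2·-11)/(22/3)=105/11
back: M2=105/11
back: M1=-11−1/3·105/11=-156/11
M: M0=0, M1=-156/11, M2=105/11, M3=0
seg 0: a=-1, c=M0/2=0, d=(M1−M0)/(6·1)=-26/11, b=Δ0−h0·(2M0+M1)/6=92/11
seg 1: a=5, c=M1/2=-78/11, d=(M2−M1)/(6·2)=87/44, b=Δ1−h1·(2M1+M2)/6=14/11
seg 2: a=-5, c=M2/2=105/22, d=(M3−M2)/(6·2)=-35/44, b=Δ2−h2·(2M2+M3)/6=-37/11
t_q=4 → seg 2, τ=1; S=-5+-37/11·τ+105/22·τ²+-35/44·τ³=-193/44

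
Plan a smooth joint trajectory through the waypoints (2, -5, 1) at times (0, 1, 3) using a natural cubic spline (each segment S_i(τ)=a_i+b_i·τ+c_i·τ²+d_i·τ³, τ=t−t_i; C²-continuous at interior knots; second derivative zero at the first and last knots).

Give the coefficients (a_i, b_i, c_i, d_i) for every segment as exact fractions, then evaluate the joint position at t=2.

  seg 0: a=2 b=-26/3 c=0 d=5/3
  seg 1: a=-5 b=-11/3 c=5 d=-5/6
S(2) = -9/2

Δ: Δ0=-7, Δ1=3
row 1: diag=6, rhs=60; c'=1/3, d'=10
back: M1=10
M: M0=0, M1=10, M2=0
seg 0: a=2, c=M0/2=0, d=(M1−M0)/(6·1)=5/3, b=Δ0−h0·(2M0+M1)/6=-26/3
seg 1: a=-5, c=M1/2=5, d=(M2−M1)/(6·2)=-5/6, b=Δ1−h1·(2M1+M2)/6=-11/3
t_q=2 → seg 1, τ=1; S=-5+-11/3·τ+5·τ²+-5/6·τ³=-9/2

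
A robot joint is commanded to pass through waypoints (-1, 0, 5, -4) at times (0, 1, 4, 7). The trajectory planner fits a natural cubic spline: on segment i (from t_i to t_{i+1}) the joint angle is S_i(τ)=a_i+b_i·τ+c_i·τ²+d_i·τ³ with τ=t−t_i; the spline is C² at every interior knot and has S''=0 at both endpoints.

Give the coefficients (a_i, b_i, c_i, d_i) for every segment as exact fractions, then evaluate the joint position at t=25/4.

  seg 0: a=-1 b=65/87 c=0 d=22/87
  seg 1: a=0 b=131/87 c=22/29 d=-184/783
  seg 2: a=5 b=-25/87 c=-118/87 d=118/783
S(25/4) = -739/928

Δ: Δ0=1, Δ1=5/3, Δ2=-3
row 1: diag=8, rhs=4; c'=3/8, d'=1/2
row 2: denom=12−3·3/8=87/8; d'=(-28−3·1/2)/(87/8)=-236/87
back: M2=-236/87
back: M1=1/2−3/8·-236/87=44/29
M: M0=0, M1=44/29, M2=-236/87, M3=0
seg 0: a=-1, c=M0/2=0, d=(M1−M0)/(6·1)=22/87, b=Δ0−h0·(2M0+M1)/6=65/87
seg 1: a=0, c=M1/2=22/29, d=(M2−M1)/(6·3)=-184/783, b=Δ1−h1·(2M1+M2)/6=131/87
seg 2: a=5, c=M2/2=-118/87, d=(M3−M2)/(6·3)=118/783, b=Δ2−h2·(2M2+M3)/6=-25/87
t_q=25/4 → seg 2, τ=9/4; S=5+-25/87·τ+-118/87·τ²+118/783·τ³=-739/928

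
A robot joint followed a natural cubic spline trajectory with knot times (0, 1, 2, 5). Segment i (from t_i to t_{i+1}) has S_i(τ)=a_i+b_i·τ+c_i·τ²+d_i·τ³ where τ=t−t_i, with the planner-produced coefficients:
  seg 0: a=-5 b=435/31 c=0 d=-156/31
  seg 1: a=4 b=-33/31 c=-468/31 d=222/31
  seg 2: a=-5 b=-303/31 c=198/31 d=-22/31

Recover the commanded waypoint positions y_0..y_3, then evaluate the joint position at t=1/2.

y_0 = S_0(0) = a_0 = -5
y_1 = S_1(0) = a_1 = 4
y_2 = S_2(0) = a_2 = -5
y_3 = S_2(3) = 4
t_q=1/2 is in segment 0 (τ=1/2); S_0(τ)=43/31

y_0=-5 y_1=4 y_2=-5 y_3=4
S(1/2) = 43/31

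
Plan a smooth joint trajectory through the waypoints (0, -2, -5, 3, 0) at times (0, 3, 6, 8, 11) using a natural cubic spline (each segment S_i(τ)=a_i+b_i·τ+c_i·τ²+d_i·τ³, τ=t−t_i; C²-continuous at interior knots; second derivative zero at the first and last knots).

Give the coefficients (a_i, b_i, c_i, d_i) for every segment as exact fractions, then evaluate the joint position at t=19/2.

  seg 0: a=0 b=-4/59 c=0 d=-106/1593
  seg 1: a=-2 b=-110/59 c=-106/177 d=157/531
  seg 2: a=-5 b=149/59 c=365/177 d=-469/708
  seg 3: a=3 b=500/177 c=-677/354 d=677/3186
S(19/2) = 3447/944

Δ: Δ0=-2/3, Δ1=-1, Δ2=4, Δ3=-1
row 1: diag=12, rhs=-2; c'=1/4, d'=-1/6
row 2: denom=10−3·1/4=37/4; d'=(30−3·-1/6)/(37/4)=122/37
row 3: denom=10−2·8/37=354/37; d'=(-30−2·122/37)/(354/37)=-677/177
back: M3=-677/177
back: M2=122/37−8/37·-677/177=730/177
back: M1=-1/6−1/4·730/177=-212/177
M: M0=0, M1=-212/177, M2=730/177, M3=-677/177, M4=0
seg 0: a=0, c=M0/2=0, d=(M1−M0)/(6·3)=-106/1593, b=Δ0−h0·(2M0+M1)/6=-4/59
seg 1: a=-2, c=M1/2=-106/177, d=(M2−M1)/(6·3)=157/531, b=Δ1−h1·(2M1+M2)/6=-110/59
seg 2: a=-5, c=M2/2=365/177, d=(M3−M2)/(6·2)=-469/708, b=Δ2−h2·(2M2+M3)/6=149/59
seg 3: a=3, c=M3/2=-677/354, d=(M4−M3)/(6·3)=677/3186, b=Δ3−h3·(2M3+M4)/6=500/177
t_q=19/2 → seg 3, τ=3/2; S=3+500/177·τ+-677/354·τ²+677/3186·τ³=3447/944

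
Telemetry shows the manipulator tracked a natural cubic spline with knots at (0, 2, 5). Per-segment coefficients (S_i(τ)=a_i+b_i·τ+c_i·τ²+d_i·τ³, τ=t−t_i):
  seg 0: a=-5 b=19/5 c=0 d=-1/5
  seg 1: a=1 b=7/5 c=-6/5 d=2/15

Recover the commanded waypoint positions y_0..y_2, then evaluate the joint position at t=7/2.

y_0=-5 y_1=1 y_2=-2
S(7/2) = 17/20

y_0 = S_0(0) = a_0 = -5
y_1 = S_1(0) = a_1 = 1
y_2 = S_1(3) = -2
t_q=7/2 is in segment 1 (τ=3/2); S_1(τ)=17/20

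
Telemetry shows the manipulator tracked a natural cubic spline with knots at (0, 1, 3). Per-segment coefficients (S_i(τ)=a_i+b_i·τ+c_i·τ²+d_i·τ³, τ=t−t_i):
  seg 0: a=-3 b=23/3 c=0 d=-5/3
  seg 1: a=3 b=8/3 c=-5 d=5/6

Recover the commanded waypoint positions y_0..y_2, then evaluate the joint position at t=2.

y_0=-3 y_1=3 y_2=-5
S(2) = 3/2

y_0 = S_0(0) = a_0 = -3
y_1 = S_1(0) = a_1 = 3
y_2 = S_1(2) = -5
t_q=2 is in segment 1 (τ=1); S_1(τ)=3/2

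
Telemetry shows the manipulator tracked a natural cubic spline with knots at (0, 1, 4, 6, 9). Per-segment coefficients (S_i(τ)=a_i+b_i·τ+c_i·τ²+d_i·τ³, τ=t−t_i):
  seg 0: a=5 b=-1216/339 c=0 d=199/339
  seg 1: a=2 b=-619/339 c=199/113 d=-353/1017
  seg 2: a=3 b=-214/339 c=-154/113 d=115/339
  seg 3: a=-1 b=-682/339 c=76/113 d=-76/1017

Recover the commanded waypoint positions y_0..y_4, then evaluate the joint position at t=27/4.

y_0 = S_0(0) = a_0 = 5
y_1 = S_1(0) = a_1 = 2
y_2 = S_2(0) = a_2 = 3
y_3 = S_3(0) = a_3 = -1
y_4 = S_3(3) = -3
t_q=27/4 is in segment 3 (τ=3/4); S_3(τ)=-3909/1808

y_0=5 y_1=2 y_2=3 y_3=-1 y_4=-3
S(27/4) = -3909/1808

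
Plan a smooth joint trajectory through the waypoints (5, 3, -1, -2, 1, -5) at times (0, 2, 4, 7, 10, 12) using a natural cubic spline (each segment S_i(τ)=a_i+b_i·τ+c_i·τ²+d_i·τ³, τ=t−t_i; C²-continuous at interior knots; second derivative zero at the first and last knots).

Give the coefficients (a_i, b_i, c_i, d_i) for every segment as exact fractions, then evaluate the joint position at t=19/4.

Δ: Δ0=-1, Δ1=-2, Δ2=-1/3, Δ3=1, Δ4=-3
row 1: diag=8, rhs=-6; c'=1/4, d'=-3/4
row 2: denom=10−2·1/4=19/2; d'=(10−2·-3/4)/(19/2)=23/19
row 3: denom=12−3·6/19=210/19; d'=(8−3·23/19)/(210/19)=83/210
row 4: denom=10−3·19/70=643/70; d'=(-24−3·83/210)/(643/70)=-1763/643
back: M4=-1763/643
back: M3=83/210−19/70·-1763/643=2198/1929
back: M2=23/19−6/19·2198/1929=547/643
back: M1=-3/4−1/4·547/643=-619/643
M: M0=0, M1=-619/643, M2=547/643, M3=2198/1929, M4=-1763/643, M5=0
seg 0: a=5, c=M0/2=0, d=(M1−M0)/(6·2)=-619/7716, b=Δ0−h0·(2M0+M1)/6=-1310/1929
seg 1: a=3, c=M1/2=-619/1286, d=(M2−M1)/(6·2)=583/3858, b=Δ1−h1·(2M1+M2)/6=-3167/1929
seg 2: a=-1, c=M2/2=547/1286, d=(M3−M2)/(6·3)=557/34722, b=Δ2−h2·(2M2+M3)/6=-3383/1929
seg 3: a=-2, c=M3/2=1099/1929, d=(M4−M3)/(6·3)=-7487/34722, b=Δ3−h3·(2M3+M4)/6=4751/3858
seg 4: a=1, c=M4/2=-1763/1286, d=(M5−M4)/(6·2)=1763/7716, b=Δ4−h4·(2M4+M5)/6=-2261/1929
t_q=19/4 → seg 2, τ=3/4; S=-1+-3383/1929·τ+547/1286·τ²+557/34722·τ³=-170311/82304

  seg 0: a=5 b=-1310/1929 c=0 d=-619/7716
  seg 1: a=3 b=-3167/1929 c=-619/1286 d=583/3858
  seg 2: a=-1 b=-3383/1929 c=547/1286 d=557/34722
  seg 3: a=-2 b=4751/3858 c=1099/1929 d=-7487/34722
  seg 4: a=1 b=-2261/1929 c=-1763/1286 d=1763/7716
S(19/4) = -170311/82304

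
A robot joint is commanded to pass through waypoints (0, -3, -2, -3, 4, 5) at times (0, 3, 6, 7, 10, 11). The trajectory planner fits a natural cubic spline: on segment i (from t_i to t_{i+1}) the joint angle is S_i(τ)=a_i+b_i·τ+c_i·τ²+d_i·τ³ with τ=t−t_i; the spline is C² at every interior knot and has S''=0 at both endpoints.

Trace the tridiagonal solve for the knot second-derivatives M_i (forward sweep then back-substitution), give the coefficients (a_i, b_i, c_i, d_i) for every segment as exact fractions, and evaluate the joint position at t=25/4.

Δ: Δ0=-1, Δ1=1/3, Δ2=-1, Δ3=7/3, Δ4=1
row 1: diag=12, rhs=8; c'=1/4, d'=2/3
row 2: denom=8−3·1/4=29/4; d'=(-8−3·2/3)/(29/4)=-40/29
row 3: denom=8−1·4/29=228/29; d'=(20−1·-40/29)/(228/29)=155/57
row 4: denom=8−3·29/76=521/76; d'=(-8−3·155/57)/(521/76)=-1228/521
back: M4=-1228/521
back: M3=155/57−29/76·-1228/521=5656/1563
back: M2=-40/29−4/29·5656/1563=-2936/1563
back: M1=2/3−1/4·-2936/1563=592/521
M: M0=0, M1=592/521, M2=-2936/1563, M3=5656/1563, M4=-1228/521, M5=0
seg 0: a=0, c=M0/2=0, d=(M1−M0)/(6·3)=296/4689, b=Δ0−h0·(2M0+M1)/6=-817/521
seg 1: a=-3, c=M1/2=296/521, d=(M2−M1)/(6·3)=-2356/14067, b=Δ1−h1·(2M1+M2)/6=71/521
seg 2: a=-2, c=M2/2=-1468/1563, d=(M3−M2)/(6·1)=1432/1563, b=Δ2−h2·(2M2+M3)/6=-509/521
seg 3: a=-3, c=M3/2=2828/1563, d=(M4−M3)/(6·3)=-4670/14067, b=Δ3−h3·(2M3+M4)/6=-167/1563
seg 4: a=4, c=M4/2=-614/521, d=(M5−M4)/(6·1)=614/1563, b=Δ4−h4·(2M4+M5)/6=2791/1563
t_q=25/4 → seg 2, τ=1/4; S=-2+-509/521·τ+-1468/1563·τ²+1432/1563·τ³=-9539/4168

  seg 0: a=0 b=-817/521 c=0 d=296/4689
  seg 1: a=-3 b=71/521 c=296/521 d=-2356/14067
  seg 2: a=-2 b=-509/521 c=-1468/1563 d=1432/1563
  seg 3: a=-3 b=-167/1563 c=2828/1563 d=-4670/14067
  seg 4: a=4 b=2791/1563 c=-614/521 d=614/1563
S(25/4) = -9539/4168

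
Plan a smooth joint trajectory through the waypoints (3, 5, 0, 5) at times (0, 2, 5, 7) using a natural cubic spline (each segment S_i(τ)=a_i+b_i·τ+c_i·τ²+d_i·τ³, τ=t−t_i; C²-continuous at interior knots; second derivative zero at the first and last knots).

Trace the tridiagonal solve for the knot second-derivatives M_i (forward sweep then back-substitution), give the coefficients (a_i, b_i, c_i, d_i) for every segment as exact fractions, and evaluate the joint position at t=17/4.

Δ: Δ0=1, Δ1=-5/3, Δ2=5/2
row 1: diag=10, rhs=-16; c'=3/10, d'=-8/5
row 2: denom=10−3·3/10=91/10; d'=(25−3·-8/5)/(91/10)=298/91
back: M2=298/91
back: M1=-8/5−3/10·298/91=-235/91
M: M0=0, M1=-235/91, M2=298/91, M3=0
seg 0: a=3, c=M0/2=0, d=(M1−M0)/(6·2)=-235/1092, b=Δ0−h0·(2M0+M1)/6=508/273
seg 1: a=5, c=M1/2=-235/182, d=(M2−M1)/(6·3)=41/126, b=Δ1−h1·(2M1+M2)/6=-197/273
seg 2: a=0, c=M2/2=149/91, d=(M3−M2)/(6·2)=-149/546, b=Δ2−h2·(2M2+M3)/6=173/546
t_q=17/4 → seg 1, τ=9/4; S=5+-197/273·τ+-235/182·τ²+41/126·τ³=6361/11648

  seg 0: a=3 b=508/273 c=0 d=-235/1092
  seg 1: a=5 b=-197/273 c=-235/182 d=41/126
  seg 2: a=0 b=173/546 c=149/91 d=-149/546
S(17/4) = 6361/11648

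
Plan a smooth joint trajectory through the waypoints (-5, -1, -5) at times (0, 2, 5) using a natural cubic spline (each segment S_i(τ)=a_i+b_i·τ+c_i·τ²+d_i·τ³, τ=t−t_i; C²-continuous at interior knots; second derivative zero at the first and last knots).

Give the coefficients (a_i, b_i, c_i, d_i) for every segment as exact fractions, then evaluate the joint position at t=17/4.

Δ: Δ0=2, Δ1=-4/3
row 1: diag=10, rhs=-20; c'=3/10, d'=-2
back: M1=-2
M: M0=0, M1=-2, M2=0
seg 0: a=-5, c=M0/2=0, d=(M1−M0)/(6·2)=-1/6, b=Δ0−h0·(2M0+M1)/6=8/3
seg 1: a=-1, c=M1/2=-1, d=(M2−M1)/(6·3)=1/9, b=Δ1−h1·(2M1+M2)/6=2/3
t_q=17/4 → seg 1, τ=9/4; S=-1+2/3·τ+-1·τ²+1/9·τ³=-211/64

  seg 0: a=-5 b=8/3 c=0 d=-1/6
  seg 1: a=-1 b=2/3 c=-1 d=1/9
S(17/4) = -211/64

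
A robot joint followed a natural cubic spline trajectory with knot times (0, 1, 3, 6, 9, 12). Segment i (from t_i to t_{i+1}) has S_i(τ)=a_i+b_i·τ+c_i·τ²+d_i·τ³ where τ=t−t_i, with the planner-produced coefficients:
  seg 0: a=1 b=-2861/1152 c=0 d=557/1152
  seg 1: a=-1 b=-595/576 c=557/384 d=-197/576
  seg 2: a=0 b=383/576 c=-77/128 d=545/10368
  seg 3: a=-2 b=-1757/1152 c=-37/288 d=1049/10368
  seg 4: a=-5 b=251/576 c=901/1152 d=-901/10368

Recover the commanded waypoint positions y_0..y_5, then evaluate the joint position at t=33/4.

y_0=1 y_1=-1 y_2=0 y_3=-2 y_4=-5 y_5=1
S(33/4) = -40383/8192

y_0 = S_0(0) = a_0 = 1
y_1 = S_1(0) = a_1 = -1
y_2 = S_2(0) = a_2 = 0
y_3 = S_3(0) = a_3 = -2
y_4 = S_4(0) = a_4 = -5
y_5 = S_4(3) = 1
t_q=33/4 is in segment 3 (τ=9/4); S_3(τ)=-40383/8192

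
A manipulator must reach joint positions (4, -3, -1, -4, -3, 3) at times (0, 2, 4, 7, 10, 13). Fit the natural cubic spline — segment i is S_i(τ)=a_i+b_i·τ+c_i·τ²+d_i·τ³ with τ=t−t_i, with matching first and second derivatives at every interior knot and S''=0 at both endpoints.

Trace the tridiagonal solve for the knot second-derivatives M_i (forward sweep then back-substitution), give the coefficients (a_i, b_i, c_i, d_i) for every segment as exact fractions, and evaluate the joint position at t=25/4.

Δ: Δ0=-7/2, Δ1=1, Δ2=-1, Δ3=1/3, Δ4=2
row 1: diag=8, rhs=27; c'=1/4, d'=27/8
row 2: denom=10−2·1/4=19/2; d'=(-12−2·27/8)/(19/2)=-75/38
row 3: denom=12−3·6/19=210/19; d'=(8−3·-75/38)/(210/19)=529/420
row 4: denom=12−3·19/70=783/70; d'=(10−3·529/420)/(783/70)=871/1566
back: M4=871/1566
back: M3=529/420−19/70·871/1566=868/783
back: M2=-75/38−6/19·868/783=-1213/522
back: M1=27/8−1/4·-1213/522=2065/522
M: M0=0, M1=2065/522, M2=-1213/522, M3=868/783, M4=871/1566, M5=0
seg 0: a=4, c=M0/2=0, d=(M1−M0)/(6·2)=2065/6264, b=Δ0−h0·(2M0+M1)/6=-3773/783
seg 1: a=-3, c=M1/2=2065/1044, d=(M2−M1)/(6·2)=-1639/3132, b=Δ1−h1·(2M1+M2)/6=-1351/1566
seg 2: a=-1, c=M2/2=-1213/1044, d=(M3−M2)/(6·3)=5375/28188, b=Δ2−h2·(2M2+M3)/6=1205/1566
seg 3: a=-4, c=M3/2=434/783, d=(M4−M3)/(6·3)=-865/28188, b=Δ3−h3·(2M3+M4)/6=-3299/3132
seg 4: a=-3, c=M4/2=871/3132, d=(M5−M4)/(6·3)=-871/28188, b=Δ4−h4·(2M4+M5)/6=2261/1566
t_q=25/4 → seg 2, τ=9/4; S=-1+1205/1566·τ+-1213/1044·τ²+5375/28188·τ³=-66341/22272

  seg 0: a=4 b=-3773/783 c=0 d=2065/6264
  seg 1: a=-3 b=-1351/1566 c=2065/1044 d=-1639/3132
  seg 2: a=-1 b=1205/1566 c=-1213/1044 d=5375/28188
  seg 3: a=-4 b=-3299/3132 c=434/783 d=-865/28188
  seg 4: a=-3 b=2261/1566 c=871/3132 d=-871/28188
S(25/4) = -66341/22272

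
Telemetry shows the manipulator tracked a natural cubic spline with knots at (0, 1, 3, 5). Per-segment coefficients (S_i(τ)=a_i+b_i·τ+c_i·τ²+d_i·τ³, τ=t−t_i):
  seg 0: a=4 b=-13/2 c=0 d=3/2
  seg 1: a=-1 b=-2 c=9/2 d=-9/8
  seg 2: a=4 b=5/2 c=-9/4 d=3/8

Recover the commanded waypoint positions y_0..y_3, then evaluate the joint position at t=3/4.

y_0=4 y_1=-1 y_2=4 y_3=3
S(3/4) = -31/128

y_0 = S_0(0) = a_0 = 4
y_1 = S_1(0) = a_1 = -1
y_2 = S_2(0) = a_2 = 4
y_3 = S_2(2) = 3
t_q=3/4 is in segment 0 (τ=3/4); S_0(τ)=-31/128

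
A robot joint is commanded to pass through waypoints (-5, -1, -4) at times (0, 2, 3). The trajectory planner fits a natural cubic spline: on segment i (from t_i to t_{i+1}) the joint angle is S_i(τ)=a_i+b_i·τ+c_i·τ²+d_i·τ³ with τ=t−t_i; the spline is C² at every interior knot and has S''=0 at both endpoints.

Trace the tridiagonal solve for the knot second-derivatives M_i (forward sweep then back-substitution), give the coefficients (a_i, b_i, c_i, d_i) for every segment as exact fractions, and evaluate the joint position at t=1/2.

  seg 0: a=-5 b=11/3 c=0 d=-5/12
  seg 1: a=-1 b=-4/3 c=-5/2 d=5/6
S(1/2) = -103/32

Δ: Δ0=2, Δ1=-3
row 1: diag=6, rhs=-30; c'=1/6, d'=-5
back: M1=-5
M: M0=0, M1=-5, M2=0
seg 0: a=-5, c=M0/2=0, d=(M1−M0)/(6·2)=-5/12, b=Δ0−h0·(2M0+M1)/6=11/3
seg 1: a=-1, c=M1/2=-5/2, d=(M2−M1)/(6·1)=5/6, b=Δ1−h1·(2M1+M2)/6=-4/3
t_q=1/2 → seg 0, τ=1/2; S=-5+11/3·τ+0·τ²+-5/12·τ³=-103/32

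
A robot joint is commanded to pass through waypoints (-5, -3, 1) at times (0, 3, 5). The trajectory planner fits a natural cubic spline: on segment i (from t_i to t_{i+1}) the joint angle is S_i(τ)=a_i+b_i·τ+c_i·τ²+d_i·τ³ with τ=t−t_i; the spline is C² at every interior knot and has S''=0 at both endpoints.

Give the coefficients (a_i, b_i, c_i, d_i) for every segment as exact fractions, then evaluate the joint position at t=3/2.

  seg 0: a=-5 b=4/15 c=0 d=2/45
  seg 1: a=-3 b=22/15 c=2/5 d=-1/15
S(3/2) = -89/20

Δ: Δ0=2/3, Δ1=2
row 1: diag=10, rhs=8; c'=1/5, d'=4/5
back: M1=4/5
M: M0=0, M1=4/5, M2=0
seg 0: a=-5, c=M0/2=0, d=(M1−M0)/(6·3)=2/45, b=Δ0−h0·(2M0+M1)/6=4/15
seg 1: a=-3, c=M1/2=2/5, d=(M2−M1)/(6·2)=-1/15, b=Δ1−h1·(2M1+M2)/6=22/15
t_q=3/2 → seg 0, τ=3/2; S=-5+4/15·τ+0·τ²+2/45·τ³=-89/20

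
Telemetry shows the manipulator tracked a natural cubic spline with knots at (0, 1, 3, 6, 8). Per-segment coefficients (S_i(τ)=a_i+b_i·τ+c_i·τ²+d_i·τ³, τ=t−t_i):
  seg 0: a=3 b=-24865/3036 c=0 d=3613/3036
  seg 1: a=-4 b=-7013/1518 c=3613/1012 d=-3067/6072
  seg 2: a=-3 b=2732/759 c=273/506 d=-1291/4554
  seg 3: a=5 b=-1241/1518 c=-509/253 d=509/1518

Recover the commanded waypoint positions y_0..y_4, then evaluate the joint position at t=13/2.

y_0 = S_0(0) = a_0 = 3
y_1 = S_1(0) = a_1 = -4
y_2 = S_2(0) = a_2 = -3
y_3 = S_3(0) = a_3 = 5
y_4 = S_3(2) = -2
t_q=13/2 is in segment 3 (τ=1/2); S_3(τ)=16719/4048

y_0=3 y_1=-4 y_2=-3 y_3=5 y_4=-2
S(13/2) = 16719/4048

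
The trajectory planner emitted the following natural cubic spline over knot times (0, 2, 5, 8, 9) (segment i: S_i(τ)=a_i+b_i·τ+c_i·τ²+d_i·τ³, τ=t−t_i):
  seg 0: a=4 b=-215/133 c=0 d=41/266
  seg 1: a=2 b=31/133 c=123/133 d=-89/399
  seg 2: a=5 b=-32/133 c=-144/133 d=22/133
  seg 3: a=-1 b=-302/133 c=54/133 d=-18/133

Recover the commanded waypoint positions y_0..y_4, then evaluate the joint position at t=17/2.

y_0 = S_0(0) = a_0 = 4
y_1 = S_1(0) = a_1 = 2
y_2 = S_2(0) = a_2 = 5
y_3 = S_3(0) = a_3 = -1
y_4 = S_3(1) = -3
t_q=17/2 is in segment 3 (τ=1/2); S_3(τ)=-1091/532

y_0=4 y_1=2 y_2=5 y_3=-1 y_4=-3
S(17/2) = -1091/532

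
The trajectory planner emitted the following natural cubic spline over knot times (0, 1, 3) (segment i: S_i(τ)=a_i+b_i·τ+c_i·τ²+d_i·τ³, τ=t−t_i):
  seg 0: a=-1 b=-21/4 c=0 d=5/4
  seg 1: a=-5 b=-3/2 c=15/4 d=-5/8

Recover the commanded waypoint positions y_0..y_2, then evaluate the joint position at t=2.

y_0 = S_0(0) = a_0 = -1
y_1 = S_1(0) = a_1 = -5
y_2 = S_1(2) = 2
t_q=2 is in segment 1 (τ=1); S_1(τ)=-27/8

y_0=-1 y_1=-5 y_2=2
S(2) = -27/8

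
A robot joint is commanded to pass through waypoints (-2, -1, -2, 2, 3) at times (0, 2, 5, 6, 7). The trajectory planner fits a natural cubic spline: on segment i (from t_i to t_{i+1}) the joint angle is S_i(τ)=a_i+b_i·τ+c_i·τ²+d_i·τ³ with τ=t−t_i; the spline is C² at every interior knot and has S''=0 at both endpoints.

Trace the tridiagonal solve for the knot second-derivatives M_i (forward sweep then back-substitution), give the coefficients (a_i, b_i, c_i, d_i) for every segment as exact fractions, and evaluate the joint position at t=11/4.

Δ: Δ0=1/2, Δ1=-1/3, Δ2=4, Δ3=1
row 1: diag=10, rhs=-5; c'=3/10, d'=-1/2
row 2: denom=8−3·3/10=71/10; d'=(26−3·-1/2)/(71/10)=275/71
row 3: denom=4−1·10/71=274/71; d'=(-18−1·275/71)/(274/71)=-1553/274
back: M3=-1553/274
back: M2=275/71−10/71·-1553/274=640/137
back: M1=-1/2−3/10·640/137=-521/274
M: M0=0, M1=-521/274, M2=640/137, M3=-1553/274, M4=0
seg 0: a=-2, c=M0/2=0, d=(M1−M0)/(6·2)=-521/3288, b=Δ0−h0·(2M0+M1)/6=466/411
seg 1: a=-1, c=M1/2=-521/548, d=(M2−M1)/(6·3)=1801/4932, b=Δ1−h1·(2M1+M2)/6=-631/822
seg 2: a=-2, c=M2/2=320/137, d=(M3−M2)/(6·1)=-2833/1644, b=Δ2−h2·(2M2+M3)/6=5569/1644
seg 3: a=2, c=M3/2=-1553/548, d=(M4−M3)/(6·1)=1553/1644, b=Δ3−h3·(2M3+M4)/6=2375/822
t_q=11/4 → seg 1, τ=3/4; S=-1+-631/822·τ+-521/548·τ²+1801/4932·τ³=-68617/35072

  seg 0: a=-2 b=466/411 c=0 d=-521/3288
  seg 1: a=-1 b=-631/822 c=-521/548 d=1801/4932
  seg 2: a=-2 b=5569/1644 c=320/137 d=-2833/1644
  seg 3: a=2 b=2375/822 c=-1553/548 d=1553/1644
S(11/4) = -68617/35072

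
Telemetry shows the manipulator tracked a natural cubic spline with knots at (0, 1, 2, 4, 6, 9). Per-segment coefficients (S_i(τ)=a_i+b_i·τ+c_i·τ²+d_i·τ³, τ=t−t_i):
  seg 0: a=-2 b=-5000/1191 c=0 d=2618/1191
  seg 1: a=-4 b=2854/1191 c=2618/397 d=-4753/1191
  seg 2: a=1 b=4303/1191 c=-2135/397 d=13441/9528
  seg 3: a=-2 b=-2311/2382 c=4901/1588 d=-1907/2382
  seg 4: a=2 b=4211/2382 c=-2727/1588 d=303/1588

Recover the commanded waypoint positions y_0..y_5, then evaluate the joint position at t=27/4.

y_0=-2 y_1=-4 y_2=1 y_3=-2 y_4=2 y_5=-3
S(27/4) = 248025/101632

y_0 = S_0(0) = a_0 = -2
y_1 = S_1(0) = a_1 = -4
y_2 = S_2(0) = a_2 = 1
y_3 = S_3(0) = a_3 = -2
y_4 = S_4(0) = a_4 = 2
y_5 = S_4(3) = -3
t_q=27/4 is in segment 4 (τ=3/4); S_4(τ)=248025/101632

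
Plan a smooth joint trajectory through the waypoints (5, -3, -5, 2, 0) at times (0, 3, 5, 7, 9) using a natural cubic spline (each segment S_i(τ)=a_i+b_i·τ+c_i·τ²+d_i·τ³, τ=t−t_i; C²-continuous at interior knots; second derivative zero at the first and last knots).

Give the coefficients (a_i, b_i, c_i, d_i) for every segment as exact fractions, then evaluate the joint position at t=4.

Δ: Δ0=-8/3, Δ1=-1, Δ2=7/2, Δ3=-1
row 1: diag=10, rhs=10; c'=1/5, d'=1
row 2: denom=8−2·1/5=38/5; d'=(27−2·1)/(38/5)=125/38
row 3: denom=8−2·5/19=142/19; d'=(-27−2·125/38)/(142/19)=-319/71
back: M3=-319/71
back: M2=125/38−5/19·-319/71=635/142
back: M1=1−1/5·635/142=15/142
M: M0=0, M1=15/142, M2=635/142, M3=-319/71, M4=0
seg 0: a=5, c=M0/2=0, d=(M1−M0)/(6·3)=5/852, b=Δ0−h0·(2M0+M1)/6=-2317/852
seg 1: a=-3, c=M1/2=15/284, d=(M2−M1)/(6·2)=155/426, b=Δ1−h1·(2M1+M2)/6=-1091/426
seg 2: a=-5, c=M2/2=635/284, d=(M3−M2)/(6·2)=-1273/1704, b=Δ2−h2·(2M2+M3)/6=859/426
seg 3: a=2, c=M3/2=-319/142, d=(M4−M3)/(6·2)=319/852, b=Δ3−h3·(2M3+M4)/6=425/213
t_q=4 → seg 1, τ=1; S=-3+-1091/426·τ+15/284·τ²+155/426·τ³=-1461/284

  seg 0: a=5 b=-2317/852 c=0 d=5/852
  seg 1: a=-3 b=-1091/426 c=15/284 d=155/426
  seg 2: a=-5 b=859/426 c=635/284 d=-1273/1704
  seg 3: a=2 b=425/213 c=-319/142 d=319/852
S(4) = -1461/284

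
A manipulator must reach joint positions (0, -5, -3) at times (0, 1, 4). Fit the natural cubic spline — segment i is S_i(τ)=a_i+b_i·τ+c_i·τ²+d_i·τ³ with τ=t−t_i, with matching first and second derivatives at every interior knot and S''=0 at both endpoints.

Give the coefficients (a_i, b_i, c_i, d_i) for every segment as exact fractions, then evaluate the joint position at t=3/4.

Δ: Δ0=-5, Δ1=2/3
row 1: diag=8, rhs=34; c'=3/8, d'=17/4
back: M1=17/4
M: M0=0, M1=17/4, M2=0
seg 0: a=0, c=M0/2=0, d=(M1−M0)/(6·1)=17/24, b=Δ0−h0·(2M0+M1)/6=-137/24
seg 1: a=-5, c=M1/2=17/8, d=(M2−M1)/(6·3)=-17/72, b=Δ1−h1·(2M1+M2)/6=-43/12
t_q=3/4 → seg 0, τ=3/4; S=0+-137/24·τ+0·τ²+17/24·τ³=-2039/512

  seg 0: a=0 b=-137/24 c=0 d=17/24
  seg 1: a=-5 b=-43/12 c=17/8 d=-17/72
S(3/4) = -2039/512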